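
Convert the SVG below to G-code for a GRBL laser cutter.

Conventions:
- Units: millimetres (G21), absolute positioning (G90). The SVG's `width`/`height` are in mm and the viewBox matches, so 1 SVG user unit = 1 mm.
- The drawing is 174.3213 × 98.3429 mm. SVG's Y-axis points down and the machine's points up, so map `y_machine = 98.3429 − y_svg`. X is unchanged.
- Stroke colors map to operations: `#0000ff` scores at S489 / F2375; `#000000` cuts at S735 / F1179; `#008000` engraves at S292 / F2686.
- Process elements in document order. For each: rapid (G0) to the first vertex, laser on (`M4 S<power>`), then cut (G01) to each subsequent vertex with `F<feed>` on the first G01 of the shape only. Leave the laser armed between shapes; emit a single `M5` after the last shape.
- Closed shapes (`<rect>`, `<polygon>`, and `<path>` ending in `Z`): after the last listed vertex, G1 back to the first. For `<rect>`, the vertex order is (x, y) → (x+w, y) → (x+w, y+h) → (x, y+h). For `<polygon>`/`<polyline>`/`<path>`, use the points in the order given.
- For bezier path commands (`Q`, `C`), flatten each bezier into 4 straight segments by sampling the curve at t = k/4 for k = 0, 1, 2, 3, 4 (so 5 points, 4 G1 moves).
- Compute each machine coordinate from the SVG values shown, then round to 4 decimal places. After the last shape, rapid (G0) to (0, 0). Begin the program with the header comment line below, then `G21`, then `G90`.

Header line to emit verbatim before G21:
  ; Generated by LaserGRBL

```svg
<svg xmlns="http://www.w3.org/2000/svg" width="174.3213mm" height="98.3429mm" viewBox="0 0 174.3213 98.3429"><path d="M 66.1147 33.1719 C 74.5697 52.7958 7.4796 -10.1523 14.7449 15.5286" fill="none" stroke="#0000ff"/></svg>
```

Since the viewBox matches the mm dimensions, user units are millimetres directly. The only transform is the Y-flip y_m = 98.3429 − y_svg.

Shape 1 is a cubic bezier drawn with `<path>`. Its stroke #0000ff means score at S489, F2375. After flipping Y the toolpath is (66.1147,65.1710) → (60.6334,63.2603) → (40.8759,76.2640) → (20.8954,88.1321) → (14.7449,82.8143).

; Generated by LaserGRBL
G21
G90
G0 X66.1147 Y65.1710
M4 S489
G01 X60.6334 Y63.2603 F2375
G01 X40.8759 Y76.2640
G01 X20.8954 Y88.1321
G01 X14.7449 Y82.8143
M5
G0 X0.0000 Y0.0000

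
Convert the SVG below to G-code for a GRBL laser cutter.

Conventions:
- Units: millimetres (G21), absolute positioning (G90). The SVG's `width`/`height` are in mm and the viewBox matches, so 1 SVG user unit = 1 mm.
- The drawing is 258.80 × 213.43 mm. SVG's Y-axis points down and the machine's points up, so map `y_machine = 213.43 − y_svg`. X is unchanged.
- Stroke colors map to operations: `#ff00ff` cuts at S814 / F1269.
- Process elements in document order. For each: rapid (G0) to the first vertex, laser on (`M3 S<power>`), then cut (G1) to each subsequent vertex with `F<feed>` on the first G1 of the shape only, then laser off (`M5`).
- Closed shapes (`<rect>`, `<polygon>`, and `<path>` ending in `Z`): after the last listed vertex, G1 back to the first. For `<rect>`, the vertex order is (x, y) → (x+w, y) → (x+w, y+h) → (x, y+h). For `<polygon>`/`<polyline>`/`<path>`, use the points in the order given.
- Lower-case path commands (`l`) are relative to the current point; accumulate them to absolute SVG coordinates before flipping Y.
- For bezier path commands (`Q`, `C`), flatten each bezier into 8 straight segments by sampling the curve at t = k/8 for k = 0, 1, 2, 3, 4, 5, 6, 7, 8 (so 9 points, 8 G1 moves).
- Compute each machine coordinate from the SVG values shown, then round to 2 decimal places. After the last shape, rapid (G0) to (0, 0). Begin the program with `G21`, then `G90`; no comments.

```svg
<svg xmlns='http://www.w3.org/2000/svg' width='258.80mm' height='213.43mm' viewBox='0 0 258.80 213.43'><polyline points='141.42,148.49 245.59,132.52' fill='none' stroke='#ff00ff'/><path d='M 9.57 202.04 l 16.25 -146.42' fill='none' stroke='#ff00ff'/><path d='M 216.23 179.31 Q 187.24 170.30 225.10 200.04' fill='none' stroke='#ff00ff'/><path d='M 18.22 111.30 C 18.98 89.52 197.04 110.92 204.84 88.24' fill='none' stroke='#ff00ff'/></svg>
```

Since the viewBox matches the mm dimensions, user units are millimetres directly. The only transform is the Y-flip y_m = 213.43 − y_svg.

Shape 1 is a line segment drawn with `<polyline>`. Its stroke #ff00ff means cut at S814, F1269. After flipping Y the toolpath is (141.42,64.94) → (245.59,80.91).

Shape 2 is a line segment drawn with `<path>`. Its stroke #ff00ff means cut at S814, F1269. After flipping Y the toolpath is (9.57,11.39) → (25.82,157.81).

Shape 3 is a quadratic bezier drawn with `<path>`. Its stroke #ff00ff means cut at S814, F1269. After flipping Y the toolpath is (216.23,34.12) → (210.03,35.77) → (205.91,36.20) → (203.89,35.43) → (203.95,33.44) → (206.11,30.25) → (210.35,25.84) → (216.68,20.22) → (225.10,13.39).

Shape 4 is a cubic bezier drawn with `<path>`. Its stroke #ff00ff means cut at S814, F1269. After flipping Y the toolpath is (18.22,102.13) → (26.14,108.44) → (46.60,111.73) → (75.55,113.02) → (108.89,113.32) → (142.56,113.67) → (172.50,115.08) → (194.61,118.58) → (204.84,125.19).

G21
G90
G0 X141.42 Y64.94
M3 S814
G1 X245.59 Y80.91 F1269
M5
G0 X9.57 Y11.39
M3 S814
G1 X25.82 Y157.81 F1269
M5
G0 X216.23 Y34.12
M3 S814
G1 X210.03 Y35.77 F1269
G1 X205.91 Y36.20
G1 X203.89 Y35.43
G1 X203.95 Y33.44
G1 X206.11 Y30.25
G1 X210.35 Y25.84
G1 X216.68 Y20.22
G1 X225.10 Y13.39
M5
G0 X18.22 Y102.13
M3 S814
G1 X26.14 Y108.44 F1269
G1 X46.60 Y111.73
G1 X75.55 Y113.02
G1 X108.89 Y113.32
G1 X142.56 Y113.67
G1 X172.50 Y115.08
G1 X194.61 Y118.58
G1 X204.84 Y125.19
M5
G0 X0.00 Y0.00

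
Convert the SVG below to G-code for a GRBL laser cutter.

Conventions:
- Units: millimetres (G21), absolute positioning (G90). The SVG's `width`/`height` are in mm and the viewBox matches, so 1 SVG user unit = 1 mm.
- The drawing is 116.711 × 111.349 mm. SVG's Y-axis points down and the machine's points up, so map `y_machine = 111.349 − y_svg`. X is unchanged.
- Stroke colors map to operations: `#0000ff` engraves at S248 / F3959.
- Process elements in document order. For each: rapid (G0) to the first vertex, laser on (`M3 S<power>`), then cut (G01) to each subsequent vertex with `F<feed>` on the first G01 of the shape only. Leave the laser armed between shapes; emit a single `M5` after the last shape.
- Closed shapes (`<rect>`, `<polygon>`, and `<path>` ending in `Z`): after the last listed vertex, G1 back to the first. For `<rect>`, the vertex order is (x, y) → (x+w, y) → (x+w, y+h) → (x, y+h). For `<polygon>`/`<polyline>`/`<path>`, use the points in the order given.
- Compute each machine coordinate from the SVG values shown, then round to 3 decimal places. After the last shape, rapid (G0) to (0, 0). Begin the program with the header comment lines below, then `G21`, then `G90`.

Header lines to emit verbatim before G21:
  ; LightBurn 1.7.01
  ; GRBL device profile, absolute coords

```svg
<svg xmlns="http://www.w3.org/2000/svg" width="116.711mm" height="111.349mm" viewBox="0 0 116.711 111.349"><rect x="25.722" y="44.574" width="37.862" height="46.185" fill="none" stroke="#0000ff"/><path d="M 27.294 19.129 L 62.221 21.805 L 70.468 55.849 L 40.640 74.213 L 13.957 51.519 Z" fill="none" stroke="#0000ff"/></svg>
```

; LightBurn 1.7.01
; GRBL device profile, absolute coords
G21
G90
G0 X25.722 Y66.775
M3 S248
G01 X63.584 Y66.775 F3959
G01 X63.584 Y20.590
G01 X25.722 Y20.590
G01 X25.722 Y66.775
G0 X27.294 Y92.220
M3 S248
G01 X62.221 Y89.544 F3959
G01 X70.468 Y55.500
G01 X40.640 Y37.136
G01 X13.957 Y59.830
G01 X27.294 Y92.220
M5
G0 X0.000 Y0.000

Since the viewBox matches the mm dimensions, user units are millimetres directly. The only transform is the Y-flip y_m = 111.349 − y_svg.

Shape 1 is a rectangle drawn with `<rect>`. Its stroke #0000ff means engrave at S248, F3959. After flipping Y the toolpath is (25.722,66.775) → (63.584,66.775) → (63.584,20.590) → (25.722,20.590) → (25.722,66.775), returning to the start.

Shape 2 is a regular polygon drawn with `<path>`. Its stroke #0000ff means engrave at S248, F3959. After flipping Y the toolpath is (27.294,92.220) → (62.221,89.544) → (70.468,55.500) → (40.640,37.136) → (13.957,59.830) → (27.294,92.220), returning to the start.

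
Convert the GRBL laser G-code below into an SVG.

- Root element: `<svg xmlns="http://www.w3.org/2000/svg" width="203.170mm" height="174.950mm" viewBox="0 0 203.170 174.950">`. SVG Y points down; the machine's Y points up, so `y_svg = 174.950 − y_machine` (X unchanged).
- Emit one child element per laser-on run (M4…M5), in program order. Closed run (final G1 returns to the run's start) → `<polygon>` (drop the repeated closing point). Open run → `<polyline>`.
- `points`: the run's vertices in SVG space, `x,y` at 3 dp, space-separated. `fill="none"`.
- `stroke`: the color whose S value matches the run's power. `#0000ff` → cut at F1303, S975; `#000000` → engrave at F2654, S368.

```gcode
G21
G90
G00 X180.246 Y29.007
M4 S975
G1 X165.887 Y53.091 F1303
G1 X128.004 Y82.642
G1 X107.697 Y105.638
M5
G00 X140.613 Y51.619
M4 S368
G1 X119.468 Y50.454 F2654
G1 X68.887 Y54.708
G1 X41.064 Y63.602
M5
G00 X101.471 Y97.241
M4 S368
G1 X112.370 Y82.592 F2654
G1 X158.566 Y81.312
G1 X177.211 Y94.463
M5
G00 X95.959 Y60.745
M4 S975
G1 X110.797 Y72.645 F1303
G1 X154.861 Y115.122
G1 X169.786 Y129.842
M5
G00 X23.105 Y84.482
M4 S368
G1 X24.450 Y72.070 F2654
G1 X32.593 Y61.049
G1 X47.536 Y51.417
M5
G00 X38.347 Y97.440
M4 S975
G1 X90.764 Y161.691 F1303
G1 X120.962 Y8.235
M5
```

Machine Y-up, SVG Y-down with viewBox height 174.950, so y_svg = 174.950 − y_machine; X carries over.

Run 1: the run's S975 means `#0000ff` (cut). The run is open, so emit a `<polyline>` with points (Y-flipped): 180.246,145.943 165.887,121.859 128.004,92.308 107.697,69.312.

Run 2: S368 ⇒ engrave layer `#000000`. The run is open, so emit a `<polyline>` with points (Y-flipped): 140.613,123.331 119.468,124.496 68.887,120.242 41.064,111.348.

Run 3: the run's S368 means `#000000` (engrave). The run is open, so emit a `<polyline>` with points (Y-flipped): 101.471,77.709 112.370,92.358 158.566,93.638 177.211,80.487.

Run 4: S975 ⇒ cut layer `#0000ff`. The run is open, so emit a `<polyline>` with points (Y-flipped): 95.959,114.205 110.797,102.305 154.861,59.828 169.786,45.108.

Run 5: S368 ⇒ engrave layer `#000000`. The run is open, so emit a `<polyline>` with points (Y-flipped): 23.105,90.468 24.450,102.880 32.593,113.901 47.536,123.533.

Run 6: power S975 maps to stroke `#0000ff` (cut). The run is open, so emit a `<polyline>` with points (Y-flipped): 38.347,77.510 90.764,13.259 120.962,166.715.

<svg xmlns="http://www.w3.org/2000/svg" width="203.170mm" height="174.950mm" viewBox="0 0 203.170 174.950">
  <polyline points="180.246,145.943 165.887,121.859 128.004,92.308 107.697,69.312" fill="none" stroke="#0000ff"/>
  <polyline points="140.613,123.331 119.468,124.496 68.887,120.242 41.064,111.348" fill="none" stroke="#000000"/>
  <polyline points="101.471,77.709 112.370,92.358 158.566,93.638 177.211,80.487" fill="none" stroke="#000000"/>
  <polyline points="95.959,114.205 110.797,102.305 154.861,59.828 169.786,45.108" fill="none" stroke="#0000ff"/>
  <polyline points="23.105,90.468 24.450,102.880 32.593,113.901 47.536,123.533" fill="none" stroke="#000000"/>
  <polyline points="38.347,77.510 90.764,13.259 120.962,166.715" fill="none" stroke="#0000ff"/>
</svg>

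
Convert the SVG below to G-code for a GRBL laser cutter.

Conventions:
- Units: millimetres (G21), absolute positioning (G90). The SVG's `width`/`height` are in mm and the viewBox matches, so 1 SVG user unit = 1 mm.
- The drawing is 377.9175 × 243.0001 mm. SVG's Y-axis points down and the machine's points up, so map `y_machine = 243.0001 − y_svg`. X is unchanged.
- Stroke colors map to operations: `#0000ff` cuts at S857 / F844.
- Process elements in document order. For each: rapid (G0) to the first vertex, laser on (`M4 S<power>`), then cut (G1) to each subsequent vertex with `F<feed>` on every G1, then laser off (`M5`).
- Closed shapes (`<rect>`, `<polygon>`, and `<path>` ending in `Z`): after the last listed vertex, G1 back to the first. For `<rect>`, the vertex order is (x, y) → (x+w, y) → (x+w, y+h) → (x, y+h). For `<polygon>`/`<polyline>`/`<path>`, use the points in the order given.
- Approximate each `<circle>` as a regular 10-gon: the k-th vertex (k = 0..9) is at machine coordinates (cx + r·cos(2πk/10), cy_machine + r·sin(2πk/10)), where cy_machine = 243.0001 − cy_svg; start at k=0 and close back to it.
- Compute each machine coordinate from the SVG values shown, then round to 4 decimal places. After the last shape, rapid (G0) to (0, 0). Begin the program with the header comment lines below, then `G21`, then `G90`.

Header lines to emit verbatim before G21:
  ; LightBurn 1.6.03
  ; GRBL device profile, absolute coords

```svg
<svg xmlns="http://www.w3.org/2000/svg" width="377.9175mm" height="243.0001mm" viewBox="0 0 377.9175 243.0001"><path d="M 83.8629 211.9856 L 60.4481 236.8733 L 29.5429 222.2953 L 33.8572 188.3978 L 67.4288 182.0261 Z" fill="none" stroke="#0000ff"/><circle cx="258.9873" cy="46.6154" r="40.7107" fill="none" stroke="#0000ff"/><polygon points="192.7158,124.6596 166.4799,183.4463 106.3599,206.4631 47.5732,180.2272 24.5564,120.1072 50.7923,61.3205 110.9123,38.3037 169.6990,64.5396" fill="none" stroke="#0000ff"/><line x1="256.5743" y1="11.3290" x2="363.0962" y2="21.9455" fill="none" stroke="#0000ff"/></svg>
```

Since the viewBox matches the mm dimensions, user units are millimetres directly. The only transform is the Y-flip y_m = 243.0001 − y_svg.

Shape 1 is a regular polygon drawn with `<path>`. Its stroke #0000ff means cut at S857, F844. After flipping Y the toolpath is (83.8629,31.0145) → (60.4481,6.1268) → (29.5429,20.7048) → (33.8572,54.6023) → (67.4288,60.9740) → (83.8629,31.0145), returning to the start.

Shape 2 is a circle drawn with `<circle>`. Its stroke #0000ff means cut at S857, F844. After flipping Y the toolpath is (299.6980,196.3847) → (291.9229,220.3138) → (271.5676,235.1029) → (246.4070,235.1029) → (226.0517,220.3138) → (218.2766,196.3847) → (226.0517,172.4556) → (246.4070,157.6665) → (271.5676,157.6665) → (291.9229,172.4556) → (299.6980,196.3847), returning to the start.

Shape 3 is a regular polygon drawn with `<polygon>`. Its stroke #0000ff means cut at S857, F844. After flipping Y the toolpath is (192.7158,118.3405) → (166.4799,59.5538) → (106.3599,36.5370) → (47.5732,62.7729) → (24.5564,122.8929) → (50.7923,181.6796) → (110.9123,204.6964) → (169.6990,178.4605) → (192.7158,118.3405), returning to the start.

Shape 4 is a line segment drawn with `<line>`. Its stroke #0000ff means cut at S857, F844. After flipping Y the toolpath is (256.5743,231.6711) → (363.0962,221.0546).

; LightBurn 1.6.03
; GRBL device profile, absolute coords
G21
G90
G0 X83.8629 Y31.0145
M4 S857
G1 X60.4481 Y6.1268 F844
G1 X29.5429 Y20.7048 F844
G1 X33.8572 Y54.6023 F844
G1 X67.4288 Y60.9740 F844
G1 X83.8629 Y31.0145 F844
M5
G0 X299.6980 Y196.3847
M4 S857
G1 X291.9229 Y220.3138 F844
G1 X271.5676 Y235.1029 F844
G1 X246.4070 Y235.1029 F844
G1 X226.0517 Y220.3138 F844
G1 X218.2766 Y196.3847 F844
G1 X226.0517 Y172.4556 F844
G1 X246.4070 Y157.6665 F844
G1 X271.5676 Y157.6665 F844
G1 X291.9229 Y172.4556 F844
G1 X299.6980 Y196.3847 F844
M5
G0 X192.7158 Y118.3405
M4 S857
G1 X166.4799 Y59.5538 F844
G1 X106.3599 Y36.5370 F844
G1 X47.5732 Y62.7729 F844
G1 X24.5564 Y122.8929 F844
G1 X50.7923 Y181.6796 F844
G1 X110.9123 Y204.6964 F844
G1 X169.6990 Y178.4605 F844
G1 X192.7158 Y118.3405 F844
M5
G0 X256.5743 Y231.6711
M4 S857
G1 X363.0962 Y221.0546 F844
M5
G0 X0.0000 Y0.0000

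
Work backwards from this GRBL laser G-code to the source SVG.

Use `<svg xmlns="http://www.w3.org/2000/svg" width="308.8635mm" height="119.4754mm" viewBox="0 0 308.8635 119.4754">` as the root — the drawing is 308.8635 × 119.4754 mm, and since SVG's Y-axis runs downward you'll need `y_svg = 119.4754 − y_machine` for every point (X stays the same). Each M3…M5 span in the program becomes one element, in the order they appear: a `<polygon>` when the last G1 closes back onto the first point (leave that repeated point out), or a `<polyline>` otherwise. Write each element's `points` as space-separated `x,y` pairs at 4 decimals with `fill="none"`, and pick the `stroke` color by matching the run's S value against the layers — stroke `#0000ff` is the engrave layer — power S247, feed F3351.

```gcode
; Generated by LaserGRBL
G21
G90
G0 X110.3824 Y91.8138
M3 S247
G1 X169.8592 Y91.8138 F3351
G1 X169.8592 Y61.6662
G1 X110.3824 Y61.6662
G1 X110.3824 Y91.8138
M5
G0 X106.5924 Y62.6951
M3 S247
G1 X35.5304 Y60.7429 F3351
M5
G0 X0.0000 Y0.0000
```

<svg xmlns="http://www.w3.org/2000/svg" width="308.8635mm" height="119.4754mm" viewBox="0 0 308.8635 119.4754">
  <polygon points="110.3824,27.6616 169.8592,27.6616 169.8592,57.8092 110.3824,57.8092" fill="none" stroke="#0000ff"/>
  <polyline points="106.5924,56.7803 35.5304,58.7325" fill="none" stroke="#0000ff"/>
</svg>

y_svg = 119.4754 − y_m. Every run uses S247, so all elements get stroke `#0000ff` (engrave).

[1] closed run; points: 110.3824,27.6616 169.8592,27.6616 169.8592,57.8092 110.3824,57.8092

[2] open run; points: 106.5924,56.7803 35.5304,58.7325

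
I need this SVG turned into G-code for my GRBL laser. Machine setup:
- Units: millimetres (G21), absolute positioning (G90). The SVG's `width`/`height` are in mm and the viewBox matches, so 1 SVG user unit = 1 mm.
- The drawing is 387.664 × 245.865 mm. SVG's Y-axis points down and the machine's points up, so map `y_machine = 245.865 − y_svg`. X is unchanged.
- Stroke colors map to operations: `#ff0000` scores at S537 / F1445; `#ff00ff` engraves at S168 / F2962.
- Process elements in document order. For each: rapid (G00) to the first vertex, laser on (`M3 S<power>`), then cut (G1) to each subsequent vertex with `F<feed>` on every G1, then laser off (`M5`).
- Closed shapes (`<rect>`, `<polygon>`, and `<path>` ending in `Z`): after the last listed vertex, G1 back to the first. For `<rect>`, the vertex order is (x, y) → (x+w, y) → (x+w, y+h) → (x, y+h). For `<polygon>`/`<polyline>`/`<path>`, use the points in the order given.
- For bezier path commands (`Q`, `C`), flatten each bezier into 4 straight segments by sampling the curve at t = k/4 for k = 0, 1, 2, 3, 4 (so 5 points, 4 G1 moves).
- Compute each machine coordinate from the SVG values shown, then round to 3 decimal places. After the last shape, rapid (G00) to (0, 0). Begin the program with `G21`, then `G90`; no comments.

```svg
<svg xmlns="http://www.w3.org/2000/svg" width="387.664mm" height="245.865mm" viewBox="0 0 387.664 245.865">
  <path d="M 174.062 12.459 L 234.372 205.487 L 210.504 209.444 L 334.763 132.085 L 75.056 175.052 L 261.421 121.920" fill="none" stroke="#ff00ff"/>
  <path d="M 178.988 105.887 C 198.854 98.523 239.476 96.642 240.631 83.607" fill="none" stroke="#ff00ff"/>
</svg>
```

viewBox `0 0 387.664 245.865` with mm width/height → 1 unit = 1 mm. Flip: y_m = 245.865 − y_svg.

**Shape 1** — `<path>` open polyline, stroke `#ff00ff` → engrave (S168, F2962). Machine vertices: (174.062,233.406) → (234.372,40.378) → (210.504,36.421) → (334.763,113.780) → (75.056,70.813) → (261.421,123.945). Open path.

**Shape 2** — `<path>` cubic bezier, stroke `#ff00ff` → engrave (S168, F2962). Control points (SVG): P0=(178.988,105.887), P1=(198.854,98.523), P2=(239.476,96.642), P3=(240.631,83.607); sampled at t=k/4. Machine vertices: (178.988,139.978) → (196.838,144.733) → (216.826,148.991) → (233.306,154.313) → (240.631,162.258). Open path.

G21
G90
G00 X174.062 Y233.406
M3 S168
G1 X234.372 Y40.378 F2962
G1 X210.504 Y36.421 F2962
G1 X334.763 Y113.780 F2962
G1 X75.056 Y70.813 F2962
G1 X261.421 Y123.945 F2962
M5
G00 X178.988 Y139.978
M3 S168
G1 X196.838 Y144.733 F2962
G1 X216.826 Y148.991 F2962
G1 X233.306 Y154.313 F2962
G1 X240.631 Y162.258 F2962
M5
G00 X0.000 Y0.000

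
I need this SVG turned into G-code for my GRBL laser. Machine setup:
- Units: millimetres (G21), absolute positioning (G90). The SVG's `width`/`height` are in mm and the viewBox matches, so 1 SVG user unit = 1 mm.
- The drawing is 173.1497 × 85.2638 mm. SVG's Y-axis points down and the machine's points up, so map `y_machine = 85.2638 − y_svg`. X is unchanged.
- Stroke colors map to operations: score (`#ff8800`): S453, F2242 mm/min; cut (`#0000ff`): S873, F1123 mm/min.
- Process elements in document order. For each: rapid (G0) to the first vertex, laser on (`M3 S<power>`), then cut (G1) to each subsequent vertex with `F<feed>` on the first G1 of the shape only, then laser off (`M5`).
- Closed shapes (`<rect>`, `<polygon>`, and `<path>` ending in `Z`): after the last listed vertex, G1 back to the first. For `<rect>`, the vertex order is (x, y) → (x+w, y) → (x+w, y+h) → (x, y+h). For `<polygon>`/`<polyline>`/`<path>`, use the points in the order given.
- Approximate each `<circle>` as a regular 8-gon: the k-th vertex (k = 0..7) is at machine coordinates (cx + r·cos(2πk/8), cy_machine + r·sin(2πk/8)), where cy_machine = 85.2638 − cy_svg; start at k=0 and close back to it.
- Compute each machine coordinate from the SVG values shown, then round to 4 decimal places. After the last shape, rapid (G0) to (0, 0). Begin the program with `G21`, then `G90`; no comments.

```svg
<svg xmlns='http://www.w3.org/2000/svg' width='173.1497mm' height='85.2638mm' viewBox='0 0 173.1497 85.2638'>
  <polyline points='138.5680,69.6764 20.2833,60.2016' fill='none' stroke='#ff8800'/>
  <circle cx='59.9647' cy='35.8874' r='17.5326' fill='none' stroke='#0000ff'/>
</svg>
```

G21
G90
G0 X138.5680 Y15.5874
M3 S453
G1 X20.2833 Y25.0622 F2242
M5
G0 X77.4973 Y49.3764
M3 S873
G1 X72.3621 Y61.7738 F1123
G1 X59.9647 Y66.9090
G1 X47.5673 Y61.7738
G1 X42.4321 Y49.3764
G1 X47.5673 Y36.9790
G1 X59.9647 Y31.8438
G1 X72.3621 Y36.9790
G1 X77.4973 Y49.3764
M5
G0 X0.0000 Y0.0000

viewBox `0 0 173.1497 85.2638` with mm width/height → 1 unit = 1 mm. Flip: y_m = 85.2638 − y_svg.

**Shape 1** — `<polyline>` line segment, stroke `#ff8800` → score (S453, F2242). Machine vertices: (138.5680,15.5874) → (20.2833,25.0622). Open path.

**Shape 2** — `<circle>` circle, stroke `#0000ff` → cut (S873, F1123). Machine vertices: (77.4973,49.3764) → (72.3621,61.7738) → (59.9647,66.9090) → (47.5673,61.7738) → (42.4321,49.3764) → (47.5673,36.9790) → (59.9647,31.8438) → (72.3621,36.9790) → (77.4973,49.3764). Closed: final G1 returns to the first vertex.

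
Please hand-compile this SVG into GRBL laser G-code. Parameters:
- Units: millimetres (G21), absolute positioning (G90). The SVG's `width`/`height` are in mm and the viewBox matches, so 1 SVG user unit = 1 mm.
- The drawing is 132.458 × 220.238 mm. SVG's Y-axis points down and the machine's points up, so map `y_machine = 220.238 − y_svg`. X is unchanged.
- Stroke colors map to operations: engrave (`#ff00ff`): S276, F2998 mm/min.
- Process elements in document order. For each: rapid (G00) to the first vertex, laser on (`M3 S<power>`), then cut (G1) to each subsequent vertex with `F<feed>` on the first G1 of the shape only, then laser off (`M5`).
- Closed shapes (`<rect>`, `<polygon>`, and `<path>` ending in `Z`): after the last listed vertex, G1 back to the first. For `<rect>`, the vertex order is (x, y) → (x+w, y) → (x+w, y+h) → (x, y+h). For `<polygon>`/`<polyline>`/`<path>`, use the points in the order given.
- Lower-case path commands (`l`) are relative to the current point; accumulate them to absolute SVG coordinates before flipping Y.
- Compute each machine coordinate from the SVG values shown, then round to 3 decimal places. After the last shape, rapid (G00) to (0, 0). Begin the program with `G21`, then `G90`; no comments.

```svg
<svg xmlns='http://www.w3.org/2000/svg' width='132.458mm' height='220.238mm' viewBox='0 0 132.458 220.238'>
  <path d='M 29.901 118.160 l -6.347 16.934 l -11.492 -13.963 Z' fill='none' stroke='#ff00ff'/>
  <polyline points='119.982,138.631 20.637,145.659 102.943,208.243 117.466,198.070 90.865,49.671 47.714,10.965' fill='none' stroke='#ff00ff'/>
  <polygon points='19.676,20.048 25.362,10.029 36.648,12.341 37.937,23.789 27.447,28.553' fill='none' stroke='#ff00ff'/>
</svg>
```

1 u = 1 mm; y_m = 220.238 − y.

[1] `<path>` regular polygon, #ff00ff→engrave S276 F2998: (29.901,102.078) → (23.554,85.144) → (12.062,99.107) → (29.901,102.078) (closed)

[2] `<polyline>` open polyline, #ff00ff→engrave S276 F2998: (119.982,81.607) → (20.637,74.579) → (102.943,11.995) → (117.466,22.168) → (90.865,170.567) → (47.714,209.273)

[3] `<polygon>` regular polygon, #ff00ff→engrave S276 F2998: (19.676,200.190) → (25.362,210.209) → (36.648,207.897) → (37.937,196.449) → (27.447,191.685) → (19.676,200.190) (closed)

G21
G90
G00 X29.901 Y102.078
M3 S276
G1 X23.554 Y85.144 F2998
G1 X12.062 Y99.107
G1 X29.901 Y102.078
M5
G00 X119.982 Y81.607
M3 S276
G1 X20.637 Y74.579 F2998
G1 X102.943 Y11.995
G1 X117.466 Y22.168
G1 X90.865 Y170.567
G1 X47.714 Y209.273
M5
G00 X19.676 Y200.190
M3 S276
G1 X25.362 Y210.209 F2998
G1 X36.648 Y207.897
G1 X37.937 Y196.449
G1 X27.447 Y191.685
G1 X19.676 Y200.190
M5
G00 X0.000 Y0.000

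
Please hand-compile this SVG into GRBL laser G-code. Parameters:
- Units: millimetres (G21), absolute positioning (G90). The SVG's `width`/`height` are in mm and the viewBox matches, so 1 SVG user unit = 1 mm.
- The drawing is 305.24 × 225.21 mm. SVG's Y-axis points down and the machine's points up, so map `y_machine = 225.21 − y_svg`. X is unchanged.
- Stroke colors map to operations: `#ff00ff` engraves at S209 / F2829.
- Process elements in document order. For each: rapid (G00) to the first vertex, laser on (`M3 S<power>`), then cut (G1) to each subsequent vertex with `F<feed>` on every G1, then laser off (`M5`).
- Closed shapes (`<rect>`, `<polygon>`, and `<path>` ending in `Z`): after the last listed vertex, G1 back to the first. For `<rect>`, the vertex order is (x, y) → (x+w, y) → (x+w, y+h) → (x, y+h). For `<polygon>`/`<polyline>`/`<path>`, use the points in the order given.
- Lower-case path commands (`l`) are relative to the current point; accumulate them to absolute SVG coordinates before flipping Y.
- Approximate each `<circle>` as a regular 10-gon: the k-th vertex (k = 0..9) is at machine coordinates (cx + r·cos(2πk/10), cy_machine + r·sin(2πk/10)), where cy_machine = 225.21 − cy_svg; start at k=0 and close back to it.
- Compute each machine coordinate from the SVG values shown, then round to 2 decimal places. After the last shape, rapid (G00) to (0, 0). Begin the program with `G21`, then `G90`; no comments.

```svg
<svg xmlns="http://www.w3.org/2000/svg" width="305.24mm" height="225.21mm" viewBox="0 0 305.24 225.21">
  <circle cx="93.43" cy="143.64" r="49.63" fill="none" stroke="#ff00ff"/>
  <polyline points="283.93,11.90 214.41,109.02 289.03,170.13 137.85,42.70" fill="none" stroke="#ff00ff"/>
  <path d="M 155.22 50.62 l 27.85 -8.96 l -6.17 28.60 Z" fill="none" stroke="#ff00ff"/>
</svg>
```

G21
G90
G00 X143.06 Y81.57
M3 S209
G1 X133.58 Y110.74 F2829
G1 X108.77 Y128.77 F2829
G1 X78.09 Y128.77 F2829
G1 X53.28 Y110.74 F2829
G1 X43.80 Y81.57 F2829
G1 X53.28 Y52.40 F2829
G1 X78.09 Y34.37 F2829
G1 X108.77 Y34.37 F2829
G1 X133.58 Y52.40 F2829
G1 X143.06 Y81.57 F2829
M5
G00 X283.93 Y213.31
M3 S209
G1 X214.41 Y116.19 F2829
G1 X289.03 Y55.08 F2829
G1 X137.85 Y182.51 F2829
M5
G00 X155.22 Y174.59
M3 S209
G1 X183.07 Y183.55 F2829
G1 X176.90 Y154.95 F2829
G1 X155.22 Y174.59 F2829
M5
G00 X0.00 Y0.00

Since the viewBox matches the mm dimensions, user units are millimetres directly. The only transform is the Y-flip y_m = 225.21 − y_svg.

Shape 1 is a circle drawn with `<circle>`. Its stroke #ff00ff means engrave at S209, F2829. After flipping Y the toolpath is (143.06,81.57) → (133.58,110.74) → (108.77,128.77) → (78.09,128.77) → (53.28,110.74) → (43.80,81.57) → (53.28,52.40) → (78.09,34.37) → (108.77,34.37) → (133.58,52.40) → (143.06,81.57), returning to the start.

Shape 2 is a open polyline drawn with `<polyline>`. Its stroke #ff00ff means engrave at S209, F2829. After flipping Y the toolpath is (283.93,213.31) → (214.41,116.19) → (289.03,55.08) → (137.85,182.51).

Shape 3 is a regular polygon drawn with `<path>`. Its stroke #ff00ff means engrave at S209, F2829. After flipping Y the toolpath is (155.22,174.59) → (183.07,183.55) → (176.90,154.95) → (155.22,174.59), returning to the start.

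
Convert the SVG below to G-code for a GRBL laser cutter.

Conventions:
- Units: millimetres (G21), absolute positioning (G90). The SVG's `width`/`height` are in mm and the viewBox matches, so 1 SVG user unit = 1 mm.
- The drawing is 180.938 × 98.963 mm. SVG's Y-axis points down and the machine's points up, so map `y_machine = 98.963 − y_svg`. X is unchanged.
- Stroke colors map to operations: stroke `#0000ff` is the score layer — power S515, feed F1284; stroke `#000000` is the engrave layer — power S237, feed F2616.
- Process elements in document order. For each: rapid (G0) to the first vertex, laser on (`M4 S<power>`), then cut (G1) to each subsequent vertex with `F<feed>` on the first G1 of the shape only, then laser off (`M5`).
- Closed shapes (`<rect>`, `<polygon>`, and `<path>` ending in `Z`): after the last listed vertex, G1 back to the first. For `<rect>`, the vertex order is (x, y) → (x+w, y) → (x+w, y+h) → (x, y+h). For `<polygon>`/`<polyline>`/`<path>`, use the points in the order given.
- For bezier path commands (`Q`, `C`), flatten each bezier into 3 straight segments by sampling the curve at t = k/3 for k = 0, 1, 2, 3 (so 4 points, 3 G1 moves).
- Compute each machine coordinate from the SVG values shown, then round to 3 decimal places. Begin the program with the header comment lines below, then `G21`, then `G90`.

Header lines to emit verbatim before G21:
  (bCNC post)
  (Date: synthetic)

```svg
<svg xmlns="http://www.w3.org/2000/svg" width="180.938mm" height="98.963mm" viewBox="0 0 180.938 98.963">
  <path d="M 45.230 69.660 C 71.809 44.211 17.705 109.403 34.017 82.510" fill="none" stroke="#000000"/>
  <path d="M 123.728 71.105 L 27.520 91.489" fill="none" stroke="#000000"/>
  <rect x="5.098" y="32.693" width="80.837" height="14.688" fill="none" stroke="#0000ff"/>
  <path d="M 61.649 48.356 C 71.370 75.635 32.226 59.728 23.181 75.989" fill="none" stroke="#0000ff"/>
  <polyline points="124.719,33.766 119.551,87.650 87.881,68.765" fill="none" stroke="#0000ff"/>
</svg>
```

viewBox `0 0 180.938 98.963` with mm width/height → 1 unit = 1 mm. Flip: y_m = 98.963 − y_svg.

**Shape 1** — `<path>` cubic bezier, stroke `#000000` → engrave (S237, F2616). Control points (SVG): P0=(45.230,69.660), P1=(71.809,44.211), P2=(17.705,109.403), P3=(34.017,82.510); sampled at t=k/3. Machine vertices: (45.230,29.303) → (50.511,31.306) → (35.581,13.487) → (34.017,16.453). Open path.

**Shape 2** — `<path>` line segment, stroke `#000000` → engrave (S237, F2616). Machine vertices: (123.728,27.858) → (27.520,7.474). Open path.

**Shape 3** — `<rect>` rectangle, stroke `#0000ff` → score (S515, F1284). Machine vertices: (5.098,66.270) → (85.935,66.270) → (85.935,51.582) → (5.098,51.582) → (5.098,66.270). Closed: final G1 returns to the first vertex.

**Shape 4** — `<path>` cubic bezier, stroke `#0000ff` → score (S515, F1284). Control points (SVG): P0=(61.649,48.356), P1=(71.370,75.635), P2=(32.226,59.728), P3=(23.181,75.989); sampled at t=k/3. Machine vertices: (61.649,50.607) → (58.006,34.932) → (39.334,31.303) → (23.181,22.974). Open path.

**Shape 5** — `<polyline>` open polyline, stroke `#0000ff` → score (S515, F1284). Machine vertices: (124.719,65.197) → (119.551,11.313) → (87.881,30.198). Open path.

(bCNC post)
(Date: synthetic)
G21
G90
G0 X45.230 Y29.303
M4 S237
G1 X50.511 Y31.306 F2616
G1 X35.581 Y13.487
G1 X34.017 Y16.453
M5
G0 X123.728 Y27.858
M4 S237
G1 X27.520 Y7.474 F2616
M5
G0 X5.098 Y66.270
M4 S515
G1 X85.935 Y66.270 F1284
G1 X85.935 Y51.582
G1 X5.098 Y51.582
G1 X5.098 Y66.270
M5
G0 X61.649 Y50.607
M4 S515
G1 X58.006 Y34.932 F1284
G1 X39.334 Y31.303
G1 X23.181 Y22.974
M5
G0 X124.719 Y65.197
M4 S515
G1 X119.551 Y11.313 F1284
G1 X87.881 Y30.198
M5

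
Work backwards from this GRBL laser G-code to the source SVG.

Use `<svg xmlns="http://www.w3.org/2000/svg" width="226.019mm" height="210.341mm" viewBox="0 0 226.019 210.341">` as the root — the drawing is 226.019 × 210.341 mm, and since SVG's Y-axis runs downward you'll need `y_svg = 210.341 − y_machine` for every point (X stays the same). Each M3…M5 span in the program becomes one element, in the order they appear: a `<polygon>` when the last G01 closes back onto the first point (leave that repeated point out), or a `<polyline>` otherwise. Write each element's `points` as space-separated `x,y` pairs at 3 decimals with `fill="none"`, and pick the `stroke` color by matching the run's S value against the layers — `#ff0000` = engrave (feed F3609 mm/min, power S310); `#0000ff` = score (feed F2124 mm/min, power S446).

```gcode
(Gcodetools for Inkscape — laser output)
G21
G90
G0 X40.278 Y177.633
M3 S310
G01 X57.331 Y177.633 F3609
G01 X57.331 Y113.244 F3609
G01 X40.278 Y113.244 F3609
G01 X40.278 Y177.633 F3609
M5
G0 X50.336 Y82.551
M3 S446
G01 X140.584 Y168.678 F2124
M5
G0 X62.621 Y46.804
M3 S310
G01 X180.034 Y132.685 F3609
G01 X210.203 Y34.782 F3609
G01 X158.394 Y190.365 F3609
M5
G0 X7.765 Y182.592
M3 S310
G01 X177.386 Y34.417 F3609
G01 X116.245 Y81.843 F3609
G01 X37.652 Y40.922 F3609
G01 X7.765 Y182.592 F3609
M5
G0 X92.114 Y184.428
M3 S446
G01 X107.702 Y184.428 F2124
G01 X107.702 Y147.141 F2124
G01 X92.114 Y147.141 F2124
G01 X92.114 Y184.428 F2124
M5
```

y_svg = 210.341 − y_m.

[1] S310→`#ff0000` (engrave); closed run; points: 40.278,32.708 57.331,32.708 57.331,97.097 40.278,97.097

[2] S446→`#0000ff` (score); open run; points: 50.336,127.790 140.584,41.663

[3] S310→`#ff0000` (engrave); open run; points: 62.621,163.537 180.034,77.656 210.203,175.559 158.394,19.976

[4] S310→`#ff0000` (engrave); closed run; points: 7.765,27.749 177.386,175.924 116.245,128.498 37.652,169.419

[5] S446→`#0000ff` (score); closed run; points: 92.114,25.913 107.702,25.913 107.702,63.200 92.114,63.200

<svg xmlns="http://www.w3.org/2000/svg" width="226.019mm" height="210.341mm" viewBox="0 0 226.019 210.341">
  <polygon points="40.278,32.708 57.331,32.708 57.331,97.097 40.278,97.097" fill="none" stroke="#ff0000"/>
  <polyline points="50.336,127.790 140.584,41.663" fill="none" stroke="#0000ff"/>
  <polyline points="62.621,163.537 180.034,77.656 210.203,175.559 158.394,19.976" fill="none" stroke="#ff0000"/>
  <polygon points="7.765,27.749 177.386,175.924 116.245,128.498 37.652,169.419" fill="none" stroke="#ff0000"/>
  <polygon points="92.114,25.913 107.702,25.913 107.702,63.200 92.114,63.200" fill="none" stroke="#0000ff"/>
</svg>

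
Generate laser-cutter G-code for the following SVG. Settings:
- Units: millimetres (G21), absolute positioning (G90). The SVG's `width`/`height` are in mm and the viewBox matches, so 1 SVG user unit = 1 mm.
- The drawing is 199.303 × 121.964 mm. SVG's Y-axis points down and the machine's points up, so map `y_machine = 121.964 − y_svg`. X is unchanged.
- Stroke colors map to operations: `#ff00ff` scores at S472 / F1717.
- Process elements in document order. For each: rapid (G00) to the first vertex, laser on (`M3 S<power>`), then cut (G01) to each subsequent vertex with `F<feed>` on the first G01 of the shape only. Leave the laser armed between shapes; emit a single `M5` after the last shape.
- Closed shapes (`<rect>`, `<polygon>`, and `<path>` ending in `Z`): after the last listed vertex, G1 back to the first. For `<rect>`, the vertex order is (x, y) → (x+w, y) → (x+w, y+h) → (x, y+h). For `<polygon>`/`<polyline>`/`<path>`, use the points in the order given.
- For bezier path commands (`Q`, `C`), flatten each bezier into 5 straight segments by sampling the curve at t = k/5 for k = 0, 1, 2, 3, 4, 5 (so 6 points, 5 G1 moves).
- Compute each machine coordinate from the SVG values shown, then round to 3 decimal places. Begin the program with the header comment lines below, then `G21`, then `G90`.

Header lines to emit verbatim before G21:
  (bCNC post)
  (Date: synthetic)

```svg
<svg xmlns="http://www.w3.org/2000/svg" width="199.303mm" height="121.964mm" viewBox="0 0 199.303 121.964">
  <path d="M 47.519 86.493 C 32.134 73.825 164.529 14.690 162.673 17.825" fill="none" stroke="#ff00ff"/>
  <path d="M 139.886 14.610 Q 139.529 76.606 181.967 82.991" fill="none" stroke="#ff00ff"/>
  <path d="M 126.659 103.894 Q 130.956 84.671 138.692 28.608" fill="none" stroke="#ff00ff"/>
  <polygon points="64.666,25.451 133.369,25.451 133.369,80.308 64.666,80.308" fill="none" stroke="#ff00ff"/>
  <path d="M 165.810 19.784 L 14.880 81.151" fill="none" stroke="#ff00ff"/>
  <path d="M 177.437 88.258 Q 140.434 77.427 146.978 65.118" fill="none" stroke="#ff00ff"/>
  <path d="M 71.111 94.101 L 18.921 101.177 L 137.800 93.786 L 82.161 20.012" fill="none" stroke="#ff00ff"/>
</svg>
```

(bCNC post)
(Date: synthetic)
G21
G90
G00 X47.519 Y35.471
M3 S472
G01 X53.765 Y47.778 F1717
G01 X81.941 Y66.018
G01 X118.510 Y84.971
G01 X149.933 Y99.417
G01 X162.673 Y104.139
G00 X139.886 Y107.354
M3 S472
G01 X141.455 Y84.780 F1717
G01 X146.448 Y66.655
G01 X154.864 Y52.979
G01 X166.704 Y43.751
G01 X181.967 Y38.973
G00 X126.659 Y18.070
M3 S472
G01 X128.515 Y27.233 F1717
G01 X130.647 Y39.343
G01 X133.053 Y54.400
G01 X135.735 Y72.404
G01 X138.692 Y93.356
G00 X64.666 Y96.513
M3 S472
G01 X133.369 Y96.513 F1717
G01 X133.369 Y41.656
G01 X64.666 Y41.656
G01 X64.666 Y96.513
G00 X165.810 Y102.180
M3 S472
G01 X14.880 Y40.813 F1717
G00 X177.437 Y33.706
M3 S472
G01 X164.378 Y38.098 F1717
G01 X154.802 Y42.607
G01 X148.710 Y47.235
G01 X146.102 Y51.982
G01 X146.978 Y56.846
G00 X71.111 Y27.863
M3 S472
G01 X18.921 Y20.787 F1717
G01 X137.800 Y28.178
G01 X82.161 Y101.952
M5

viewBox `0 0 199.303 121.964` with mm width/height → 1 unit = 1 mm. Flip: y_m = 121.964 − y_svg.

**Shape 1** — `<path>` cubic bezier, stroke `#ff00ff` → score (S472, F1717). Control points (SVG): P0=(47.519,86.493), P1=(32.134,73.825), P2=(164.529,14.690), P3=(162.673,17.825); sampled at t=k/5. Machine vertices: (47.519,35.471) → (53.765,47.778) → (81.941,66.018) → (118.510,84.971) → (149.933,99.417) → (162.673,104.139). Open path.

**Shape 2** — `<path>` quadratic bezier, stroke `#ff00ff` → score (S472, F1717). Control points (SVG): P0=(139.886,14.610), P1=(139.529,76.606), P2=(181.967,82.991); sampled at t=k/5. Machine vertices: (139.886,107.354) → (141.455,84.780) → (146.448,66.655) → (154.864,52.979) → (166.704,43.751) → (181.967,38.973). Open path.

**Shape 3** — `<path>` quadratic bezier, stroke `#ff00ff` → score (S472, F1717). Control points (SVG): P0=(126.659,103.894), P1=(130.956,84.671), P2=(138.692,28.608); sampled at t=k/5. Machine vertices: (126.659,18.070) → (128.515,27.233) → (130.647,39.343) → (133.053,54.400) → (135.735,72.404) → (138.692,93.356). Open path.

**Shape 4** — `<polygon>` rectangle, stroke `#ff00ff` → score (S472, F1717). Machine vertices: (64.666,96.513) → (133.369,96.513) → (133.369,41.656) → (64.666,41.656) → (64.666,96.513). Closed: final G1 returns to the first vertex.

**Shape 5** — `<path>` line segment, stroke `#ff00ff` → score (S472, F1717). Machine vertices: (165.810,102.180) → (14.880,40.813). Open path.

**Shape 6** — `<path>` quadratic bezier, stroke `#ff00ff` → score (S472, F1717). Control points (SVG): P0=(177.437,88.258), P1=(140.434,77.427), P2=(146.978,65.118); sampled at t=k/5. Machine vertices: (177.437,33.706) → (164.378,38.098) → (154.802,42.607) → (148.710,47.235) → (146.102,51.982) → (146.978,56.846). Open path.

**Shape 7** — `<path>` open polyline, stroke `#ff00ff` → score (S472, F1717). Machine vertices: (71.111,27.863) → (18.921,20.787) → (137.800,28.178) → (82.161,101.952). Open path.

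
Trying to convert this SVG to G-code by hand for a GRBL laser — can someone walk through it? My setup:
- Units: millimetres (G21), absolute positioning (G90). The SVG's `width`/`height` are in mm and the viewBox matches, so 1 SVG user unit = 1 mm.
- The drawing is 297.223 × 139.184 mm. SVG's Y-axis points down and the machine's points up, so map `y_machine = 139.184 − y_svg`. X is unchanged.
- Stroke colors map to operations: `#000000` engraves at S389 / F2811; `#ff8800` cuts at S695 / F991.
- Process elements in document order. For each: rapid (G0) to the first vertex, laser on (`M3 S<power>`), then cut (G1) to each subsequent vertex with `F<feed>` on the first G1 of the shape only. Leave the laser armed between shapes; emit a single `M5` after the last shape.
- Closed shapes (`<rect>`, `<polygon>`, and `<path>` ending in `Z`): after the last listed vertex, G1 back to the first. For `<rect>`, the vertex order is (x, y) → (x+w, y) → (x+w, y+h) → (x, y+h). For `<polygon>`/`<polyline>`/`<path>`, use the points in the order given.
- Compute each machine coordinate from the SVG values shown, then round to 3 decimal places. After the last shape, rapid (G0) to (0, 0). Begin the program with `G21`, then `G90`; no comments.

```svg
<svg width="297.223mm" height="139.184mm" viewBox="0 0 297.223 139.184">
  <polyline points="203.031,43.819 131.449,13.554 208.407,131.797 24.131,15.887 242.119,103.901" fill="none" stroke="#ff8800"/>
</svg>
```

Since the viewBox matches the mm dimensions, user units are millimetres directly. The only transform is the Y-flip y_m = 139.184 − y_svg.

Shape 1 is a open polyline drawn with `<polyline>`. Its stroke #ff8800 means cut at S695, F991. After flipping Y the toolpath is (203.031,95.365) → (131.449,125.630) → (208.407,7.387) → (24.131,123.297) → (242.119,35.283).

G21
G90
G0 X203.031 Y95.365
M3 S695
G1 X131.449 Y125.630 F991
G1 X208.407 Y7.387
G1 X24.131 Y123.297
G1 X242.119 Y35.283
M5
G0 X0.000 Y0.000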